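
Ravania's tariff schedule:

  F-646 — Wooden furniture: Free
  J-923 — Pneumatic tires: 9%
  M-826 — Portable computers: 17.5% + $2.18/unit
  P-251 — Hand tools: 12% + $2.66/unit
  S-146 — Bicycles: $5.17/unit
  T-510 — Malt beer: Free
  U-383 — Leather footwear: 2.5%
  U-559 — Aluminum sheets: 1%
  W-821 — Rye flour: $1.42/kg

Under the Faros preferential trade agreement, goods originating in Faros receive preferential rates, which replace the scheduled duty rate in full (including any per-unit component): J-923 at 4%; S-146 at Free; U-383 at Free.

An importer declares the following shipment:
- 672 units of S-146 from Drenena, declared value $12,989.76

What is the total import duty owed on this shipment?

Line 1 (S-146, Drenena, 672 units, $12,989.76):
Base rate for S-146 is $5.17/unit.
S-146 has an FTA preferential rate, but origin Drenena is not Faros; base rate stands.
Duty = 672 × $5.17 = $3,474.24.

$3,474.24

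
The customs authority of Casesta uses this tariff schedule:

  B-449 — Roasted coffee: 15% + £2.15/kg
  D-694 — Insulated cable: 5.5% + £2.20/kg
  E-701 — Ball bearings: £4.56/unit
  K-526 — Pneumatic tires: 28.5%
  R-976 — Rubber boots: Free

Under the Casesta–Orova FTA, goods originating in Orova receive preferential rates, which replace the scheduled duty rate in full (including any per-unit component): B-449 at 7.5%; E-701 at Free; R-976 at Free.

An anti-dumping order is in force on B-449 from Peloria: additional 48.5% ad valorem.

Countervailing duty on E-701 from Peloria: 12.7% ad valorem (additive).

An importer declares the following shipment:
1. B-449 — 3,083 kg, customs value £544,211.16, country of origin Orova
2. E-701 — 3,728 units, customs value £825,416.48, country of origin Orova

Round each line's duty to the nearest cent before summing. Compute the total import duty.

£40,815.84

Line 1 (B-449, Orova, 3,083 kg, £544,211.16):
Base rate for B-449 is 15% + £2.15/kg.
Origin Orova qualifies under the Casesta–Orova agreement and B-449 is covered: preferential rate 7.5% applies instead.
The additional-duty order on B-449 targets Peloria, not Orova; it does not apply.
Duty = £544,211.16 × 7.5% = £40,815.84.
Line 2 (E-701, Orova, 3,728 units, £825,416.48):
Base rate for E-701 is £4.56/unit.
Origin Orova qualifies under the Casesta–Orova agreement and E-701 is covered: preferential rate Free applies instead.
The additional-duty order on E-701 targets Peloria, not Orova; it does not apply.
Duty = £825,416.48 × 0% = £0.00.
Total = £40,815.84 + £0.00 = £40,815.84.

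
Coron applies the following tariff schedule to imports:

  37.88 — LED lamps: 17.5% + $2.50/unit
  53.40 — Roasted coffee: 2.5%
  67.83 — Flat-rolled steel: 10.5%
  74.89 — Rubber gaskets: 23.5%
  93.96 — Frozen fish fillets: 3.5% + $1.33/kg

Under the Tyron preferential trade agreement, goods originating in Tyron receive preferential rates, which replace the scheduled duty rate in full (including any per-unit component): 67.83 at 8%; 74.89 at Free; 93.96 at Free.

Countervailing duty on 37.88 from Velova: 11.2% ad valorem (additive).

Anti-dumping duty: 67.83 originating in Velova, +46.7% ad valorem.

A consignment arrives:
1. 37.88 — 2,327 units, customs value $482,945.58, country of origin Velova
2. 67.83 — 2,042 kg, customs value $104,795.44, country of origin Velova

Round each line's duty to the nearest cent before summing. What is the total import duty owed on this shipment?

Line 1 (37.88, Velova, 2,327 units, $482,945.58):
Base rate for 37.88 is 17.5% + $2.50/unit.
Additional duty on 37.88 from Velova: +11.2%. Applied ad valorem rate: 17.5% + 11.2% = 28.7%.
Duty = $482,945.58 × 28.7% + 2,327 × $2.50 = $144,422.88.
Line 2 (67.83, Velova, 2,042 kg, $104,795.44):
Base rate for 67.83 is 10.5%.
67.83 has an FTA preferential rate, but origin Velova is not Tyron; base rate stands.
Additional duty on 67.83 from Velova: +46.7%. Applied ad valorem rate: 10.5% + 46.7% = 57.2%.
Duty = $104,795.44 × 57.2% = $59,942.99.
Total = $144,422.88 + $59,942.99 = $204,365.87.

$204,365.87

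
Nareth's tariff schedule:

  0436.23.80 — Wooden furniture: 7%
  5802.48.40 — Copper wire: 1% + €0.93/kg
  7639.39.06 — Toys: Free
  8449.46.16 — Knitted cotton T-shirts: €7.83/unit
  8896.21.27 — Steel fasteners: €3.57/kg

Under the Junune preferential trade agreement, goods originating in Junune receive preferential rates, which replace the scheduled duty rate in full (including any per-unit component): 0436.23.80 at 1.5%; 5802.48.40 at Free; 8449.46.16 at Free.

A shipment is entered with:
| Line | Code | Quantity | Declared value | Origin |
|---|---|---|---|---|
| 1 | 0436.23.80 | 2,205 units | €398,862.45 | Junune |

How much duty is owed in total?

€5,982.94

Line 1 (0436.23.80, Junune, 2,205 units, €398,862.45):
Base rate for 0436.23.80 is 7%.
Origin Junune qualifies under the Nareth–Junune agreement and 0436.23.80 is covered: preferential rate 1.5% applies instead.
Duty = €398,862.45 × 1.5% = €5,982.94.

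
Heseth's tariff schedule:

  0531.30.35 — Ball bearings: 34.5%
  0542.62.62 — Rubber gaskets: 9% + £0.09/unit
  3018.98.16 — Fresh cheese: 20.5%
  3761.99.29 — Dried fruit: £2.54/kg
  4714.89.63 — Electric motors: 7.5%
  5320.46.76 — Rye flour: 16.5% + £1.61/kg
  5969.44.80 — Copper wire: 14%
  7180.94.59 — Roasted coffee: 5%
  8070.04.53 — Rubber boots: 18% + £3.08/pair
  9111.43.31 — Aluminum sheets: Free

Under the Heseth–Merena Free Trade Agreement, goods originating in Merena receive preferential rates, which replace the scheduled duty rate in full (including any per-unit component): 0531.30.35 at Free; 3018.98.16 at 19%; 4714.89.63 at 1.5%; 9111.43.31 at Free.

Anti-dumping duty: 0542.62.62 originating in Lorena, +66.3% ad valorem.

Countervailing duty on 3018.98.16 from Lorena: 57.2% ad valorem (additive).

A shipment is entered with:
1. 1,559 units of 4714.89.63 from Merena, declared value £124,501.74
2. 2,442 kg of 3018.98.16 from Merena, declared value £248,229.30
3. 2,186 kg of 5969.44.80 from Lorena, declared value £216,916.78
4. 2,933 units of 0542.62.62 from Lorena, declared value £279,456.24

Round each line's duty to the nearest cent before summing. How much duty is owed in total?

£290,093.97

Line 1 (4714.89.63, Merena, 1,559 units, £124,501.74):
Base rate for 4714.89.63 is 7.5%.
Origin Merena qualifies under the Heseth–Merena agreement and 4714.89.63 is covered: preferential rate 1.5% applies instead.
Duty = £124,501.74 × 1.5% = £1,867.53.
Line 2 (3018.98.16, Merena, 2,442 kg, £248,229.30):
Base rate for 3018.98.16 is 20.5%.
Origin Merena qualifies under the Heseth–Merena agreement and 3018.98.16 is covered: preferential rate 19% applies instead.
The additional-duty order on 3018.98.16 targets Lorena, not Merena; it does not apply.
Duty = £248,229.30 × 19% = £47,163.57.
Line 3 (5969.44.80, Lorena, 2,186 kg, £216,916.78):
Base rate for 5969.44.80 is 14%.
Duty = £216,916.78 × 14% = £30,368.35.
Line 4 (0542.62.62, Lorena, 2,933 units, £279,456.24):
Base rate for 0542.62.62 is 9% + £0.09/unit.
Additional duty on 0542.62.62 from Lorena: +66.3%. Applied ad valorem rate: 9% + 66.3% = 75.3%.
Duty = £279,456.24 × 75.3% + 2,933 × £0.09 = £210,694.52.
Total = £1,867.53 + £47,163.57 + £30,368.35 + £210,694.52 = £290,093.97.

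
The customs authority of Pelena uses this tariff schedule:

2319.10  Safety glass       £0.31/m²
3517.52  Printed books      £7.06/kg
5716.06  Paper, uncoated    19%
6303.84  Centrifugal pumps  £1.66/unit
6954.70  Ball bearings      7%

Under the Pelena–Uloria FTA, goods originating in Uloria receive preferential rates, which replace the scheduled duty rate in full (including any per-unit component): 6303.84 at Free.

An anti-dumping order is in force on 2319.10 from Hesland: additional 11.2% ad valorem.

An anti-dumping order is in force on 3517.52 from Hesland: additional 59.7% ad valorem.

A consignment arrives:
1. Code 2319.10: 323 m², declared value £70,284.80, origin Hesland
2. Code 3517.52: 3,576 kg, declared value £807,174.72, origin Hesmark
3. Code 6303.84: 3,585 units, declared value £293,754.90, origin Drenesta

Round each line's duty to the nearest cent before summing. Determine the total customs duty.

£39,169.69

Line 1 (2319.10, Hesland, 323 m², £70,284.80):
Base rate for 2319.10 is £0.31/m².
Additional duty on 2319.10 from Hesland: +11.2% ad valorem. Applied ad valorem rate = 11.2%.
Duty = £70,284.80 × 11.2% + 323 × £0.31 = £7,972.03.
Line 2 (3517.52, Hesmark, 3,576 kg, £807,174.72):
Base rate for 3517.52 is £7.06/kg.
The additional-duty order on 3517.52 targets Hesland, not Hesmark; it does not apply.
Duty = 3,576 × £7.06 = £25,246.56.
Line 3 (6303.84, Drenesta, 3,585 units, £293,754.90):
Base rate for 6303.84 is £1.66/unit.
6303.84 has an FTA preferential rate, but origin Drenesta is not Uloria; base rate stands.
Duty = 3,585 × £1.66 = £5,951.10.
Total = £7,972.03 + £25,246.56 + £5,951.10 = £39,169.69.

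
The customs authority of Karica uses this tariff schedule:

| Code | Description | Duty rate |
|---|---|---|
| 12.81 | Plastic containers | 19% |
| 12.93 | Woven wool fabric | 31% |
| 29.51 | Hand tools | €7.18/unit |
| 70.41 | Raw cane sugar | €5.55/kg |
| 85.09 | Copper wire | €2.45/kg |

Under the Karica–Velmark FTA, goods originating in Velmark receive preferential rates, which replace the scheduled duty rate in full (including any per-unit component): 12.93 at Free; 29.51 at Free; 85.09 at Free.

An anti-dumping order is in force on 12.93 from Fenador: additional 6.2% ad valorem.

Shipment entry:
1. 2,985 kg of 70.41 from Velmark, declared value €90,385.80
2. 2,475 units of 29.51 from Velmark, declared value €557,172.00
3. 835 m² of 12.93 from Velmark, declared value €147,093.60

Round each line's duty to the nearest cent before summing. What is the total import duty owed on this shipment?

€16,566.75

Line 1 (70.41, Velmark, 2,985 kg, €90,385.80):
Base rate for 70.41 is €5.55/kg.
Origin Velmark is the FTA partner but 70.41 is not on the preference list; base rate stands.
Duty = 2,985 × €5.55 = €16,566.75.
Line 2 (29.51, Velmark, 2,475 units, €557,172.00):
Base rate for 29.51 is €7.18/unit.
Origin Velmark qualifies under the Karica–Velmark agreement and 29.51 is covered: preferential rate Free applies instead.
Duty = €557,172.00 × 0% = €0.00.
Line 3 (12.93, Velmark, 835 m², €147,093.60):
Base rate for 12.93 is 31%.
Origin Velmark qualifies under the Karica–Velmark agreement and 12.93 is covered: preferential rate Free applies instead.
The additional-duty order on 12.93 targets Fenador, not Velmark; it does not apply.
Duty = €147,093.60 × 0% = €0.00.
Total = €16,566.75 + €0.00 + €0.00 = €16,566.75.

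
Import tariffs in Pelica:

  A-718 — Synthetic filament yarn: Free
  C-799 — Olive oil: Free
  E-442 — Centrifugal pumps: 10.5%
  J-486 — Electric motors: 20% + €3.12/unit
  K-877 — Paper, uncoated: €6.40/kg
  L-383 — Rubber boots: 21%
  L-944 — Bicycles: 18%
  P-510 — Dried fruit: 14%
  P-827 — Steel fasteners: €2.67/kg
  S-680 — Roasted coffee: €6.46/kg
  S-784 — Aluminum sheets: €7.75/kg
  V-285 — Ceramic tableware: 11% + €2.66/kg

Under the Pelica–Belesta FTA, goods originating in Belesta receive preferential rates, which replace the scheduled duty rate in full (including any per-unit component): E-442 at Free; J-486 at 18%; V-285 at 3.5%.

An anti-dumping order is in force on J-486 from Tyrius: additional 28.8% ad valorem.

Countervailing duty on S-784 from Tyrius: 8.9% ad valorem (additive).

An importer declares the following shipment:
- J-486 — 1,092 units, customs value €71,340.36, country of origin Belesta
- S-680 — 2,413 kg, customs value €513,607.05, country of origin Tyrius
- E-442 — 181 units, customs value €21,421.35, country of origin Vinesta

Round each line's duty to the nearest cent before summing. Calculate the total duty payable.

€30,678.48

Line 1 (J-486, Belesta, 1,092 units, €71,340.36):
Base rate for J-486 is 20% + €3.12/unit.
Origin Belesta qualifies under the Pelica–Belesta agreement and J-486 is covered: preferential rate 18% applies instead.
The additional-duty order on J-486 targets Tyrius, not Belesta; it does not apply.
Duty = €71,340.36 × 18% = €12,841.26.
Line 2 (S-680, Tyrius, 2,413 kg, €513,607.05):
Base rate for S-680 is €6.46/kg.
Duty = 2,413 × €6.46 = €15,587.98.
Line 3 (E-442, Vinesta, 181 units, €21,421.35):
Base rate for E-442 is 10.5%.
E-442 has an FTA preferential rate, but origin Vinesta is not Belesta; base rate stands.
Duty = €21,421.35 × 10.5% = €2,249.24.
Total = €12,841.26 + €15,587.98 + €2,249.24 = €30,678.48.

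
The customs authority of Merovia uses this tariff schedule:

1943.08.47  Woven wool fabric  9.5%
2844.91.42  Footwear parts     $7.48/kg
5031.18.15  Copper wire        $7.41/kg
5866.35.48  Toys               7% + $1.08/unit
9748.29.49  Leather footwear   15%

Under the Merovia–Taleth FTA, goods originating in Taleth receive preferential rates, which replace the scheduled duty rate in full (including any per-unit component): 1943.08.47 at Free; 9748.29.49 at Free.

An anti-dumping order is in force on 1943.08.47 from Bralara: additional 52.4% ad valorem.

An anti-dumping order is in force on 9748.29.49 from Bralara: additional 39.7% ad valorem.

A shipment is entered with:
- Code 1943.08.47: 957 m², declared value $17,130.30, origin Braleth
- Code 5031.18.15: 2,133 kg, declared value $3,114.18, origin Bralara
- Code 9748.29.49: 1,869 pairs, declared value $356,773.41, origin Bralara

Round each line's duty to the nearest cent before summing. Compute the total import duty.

Line 1 (1943.08.47, Braleth, 957 m², $17,130.30):
Base rate for 1943.08.47 is 9.5%.
1943.08.47 has an FTA preferential rate, but origin Braleth is not Taleth; base rate stands.
The additional-duty order on 1943.08.47 targets Bralara, not Braleth; it does not apply.
Duty = $17,130.30 × 9.5% = $1,627.38.
Line 2 (5031.18.15, Bralara, 2,133 kg, $3,114.18):
Base rate for 5031.18.15 is $7.41/kg.
Duty = 2,133 × $7.41 = $15,805.53.
Line 3 (9748.29.49, Bralara, 1,869 pairs, $356,773.41):
Base rate for 9748.29.49 is 15%.
9748.29.49 has an FTA preferential rate, but origin Bralara is not Taleth; base rate stands.
Additional duty on 9748.29.49 from Bralara: +39.7%. Applied ad valorem rate: 15% + 39.7% = 54.7%.
Duty = $356,773.41 × 54.7% = $195,155.06.
Total = $1,627.38 + $15,805.53 + $195,155.06 = $212,587.97.

$212,587.97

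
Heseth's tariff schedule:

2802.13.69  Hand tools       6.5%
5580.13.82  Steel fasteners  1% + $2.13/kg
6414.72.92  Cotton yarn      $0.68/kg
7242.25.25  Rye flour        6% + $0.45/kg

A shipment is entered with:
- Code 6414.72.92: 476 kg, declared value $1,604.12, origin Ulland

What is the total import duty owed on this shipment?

Line 1 (6414.72.92, Ulland, 476 kg, $1,604.12):
Base rate for 6414.72.92 is $0.68/kg.
Duty = 476 × $0.68 = $323.68.

$323.68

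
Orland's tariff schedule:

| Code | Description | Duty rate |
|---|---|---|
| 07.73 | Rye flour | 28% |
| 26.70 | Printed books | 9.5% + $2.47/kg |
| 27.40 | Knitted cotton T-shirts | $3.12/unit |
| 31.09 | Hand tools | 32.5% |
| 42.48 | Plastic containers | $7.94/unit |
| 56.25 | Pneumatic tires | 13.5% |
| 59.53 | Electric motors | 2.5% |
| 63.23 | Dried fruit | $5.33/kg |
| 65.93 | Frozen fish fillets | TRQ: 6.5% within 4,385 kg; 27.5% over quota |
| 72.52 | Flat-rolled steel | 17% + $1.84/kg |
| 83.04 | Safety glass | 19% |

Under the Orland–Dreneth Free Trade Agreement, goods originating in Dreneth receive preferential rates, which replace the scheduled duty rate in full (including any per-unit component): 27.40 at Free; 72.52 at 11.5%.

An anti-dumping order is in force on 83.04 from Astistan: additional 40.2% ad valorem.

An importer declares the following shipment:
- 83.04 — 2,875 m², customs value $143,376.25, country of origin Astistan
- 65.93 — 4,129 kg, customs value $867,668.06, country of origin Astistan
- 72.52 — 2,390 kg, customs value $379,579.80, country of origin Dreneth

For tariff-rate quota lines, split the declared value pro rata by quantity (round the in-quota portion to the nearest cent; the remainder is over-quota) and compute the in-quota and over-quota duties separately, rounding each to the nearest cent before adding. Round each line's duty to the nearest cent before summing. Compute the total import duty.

Line 1 (83.04, Astistan, 2,875 m², $143,376.25):
Base rate for 83.04 is 19%.
Additional duty on 83.04 from Astistan: +40.2%. Applied ad valorem rate: 19% + 40.2% = 59.2%.
Duty = $143,376.25 × 59.2% = $84,878.74.
Line 2 (65.93, Astistan, 4,129 kg, $867,668.06):
Code 65.93 is under a tariff-rate quota (threshold 4,385 kg). Quantity 4,129 kg is within the quota, so the in-quota rate 6.5% applies to the full value.
Duty = $867,668.06 × 6.5% = $56,398.42.
Line 3 (72.52, Dreneth, 2,390 kg, $379,579.80):
Base rate for 72.52 is 17% + $1.84/kg.
Origin Dreneth qualifies under the Orland–Dreneth agreement and 72.52 is covered: preferential rate 11.5% applies instead.
Duty = $379,579.80 × 11.5% = $43,651.68.
Total = $84,878.74 + $56,398.42 + $43,651.68 = $184,928.84.

$184,928.84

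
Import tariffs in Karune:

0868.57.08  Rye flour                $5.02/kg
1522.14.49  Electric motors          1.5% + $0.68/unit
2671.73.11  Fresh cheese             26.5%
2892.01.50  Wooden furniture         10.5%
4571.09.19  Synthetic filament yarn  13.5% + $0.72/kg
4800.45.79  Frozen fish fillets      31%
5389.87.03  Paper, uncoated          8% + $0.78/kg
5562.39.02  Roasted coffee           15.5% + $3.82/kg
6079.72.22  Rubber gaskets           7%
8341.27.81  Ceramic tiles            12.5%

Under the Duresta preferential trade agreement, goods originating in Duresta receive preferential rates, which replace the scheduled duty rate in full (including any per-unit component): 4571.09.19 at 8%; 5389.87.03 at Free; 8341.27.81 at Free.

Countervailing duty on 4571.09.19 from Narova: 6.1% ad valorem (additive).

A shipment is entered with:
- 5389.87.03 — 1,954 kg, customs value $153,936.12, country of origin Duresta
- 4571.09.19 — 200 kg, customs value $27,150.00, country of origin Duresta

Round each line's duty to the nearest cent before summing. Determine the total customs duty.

$2,172.00

Line 1 (5389.87.03, Duresta, 1,954 kg, $153,936.12):
Base rate for 5389.87.03 is 8% + $0.78/kg.
Origin Duresta qualifies under the Karune–Duresta agreement and 5389.87.03 is covered: preferential rate Free applies instead.
Duty = $153,936.12 × 0% = $0.00.
Line 2 (4571.09.19, Duresta, 200 kg, $27,150.00):
Base rate for 4571.09.19 is 13.5% + $0.72/kg.
Origin Duresta qualifies under the Karune–Duresta agreement and 4571.09.19 is covered: preferential rate 8% applies instead.
The additional-duty order on 4571.09.19 targets Narova, not Duresta; it does not apply.
Duty = $27,150.00 × 8% = $2,172.00.
Total = $0.00 + $2,172.00 = $2,172.00.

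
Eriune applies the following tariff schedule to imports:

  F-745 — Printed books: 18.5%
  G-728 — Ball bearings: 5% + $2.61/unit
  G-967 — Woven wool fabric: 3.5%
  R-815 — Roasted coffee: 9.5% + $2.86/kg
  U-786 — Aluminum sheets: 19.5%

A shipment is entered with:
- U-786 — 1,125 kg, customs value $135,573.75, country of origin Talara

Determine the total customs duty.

Line 1 (U-786, Talara, 1,125 kg, $135,573.75):
Base rate for U-786 is 19.5%.
Duty = $135,573.75 × 19.5% = $26,436.88.

$26,436.88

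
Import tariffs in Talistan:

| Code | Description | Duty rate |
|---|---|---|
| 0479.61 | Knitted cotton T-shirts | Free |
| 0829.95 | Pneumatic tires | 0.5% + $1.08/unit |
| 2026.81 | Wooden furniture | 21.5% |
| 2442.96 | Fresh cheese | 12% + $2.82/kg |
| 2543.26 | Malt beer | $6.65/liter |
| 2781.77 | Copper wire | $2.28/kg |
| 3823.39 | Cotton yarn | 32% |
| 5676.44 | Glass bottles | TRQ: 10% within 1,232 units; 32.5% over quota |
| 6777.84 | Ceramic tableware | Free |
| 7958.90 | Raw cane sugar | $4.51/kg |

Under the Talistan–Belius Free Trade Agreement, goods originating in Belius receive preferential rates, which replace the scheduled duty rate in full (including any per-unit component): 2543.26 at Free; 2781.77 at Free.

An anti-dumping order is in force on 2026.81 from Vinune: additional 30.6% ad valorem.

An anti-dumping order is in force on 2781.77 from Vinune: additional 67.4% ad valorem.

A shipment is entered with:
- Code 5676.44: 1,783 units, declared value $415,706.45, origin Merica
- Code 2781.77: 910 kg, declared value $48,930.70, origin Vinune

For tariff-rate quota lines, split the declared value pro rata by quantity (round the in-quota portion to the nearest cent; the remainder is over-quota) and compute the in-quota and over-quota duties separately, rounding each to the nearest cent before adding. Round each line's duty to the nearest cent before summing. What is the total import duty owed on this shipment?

Line 1 (5676.44, Merica, 1,783 units, $415,706.45):
Code 5676.44 is under a tariff-rate quota (threshold 1,232 units). In-quota: 1,232 units at 10%; over-quota: 551 units at 32.5%.
Pro-rata value split: in-quota = $415,706.45 × 1,232/1,783 = $287,240.80; over-quota = $415,706.45 − $287,240.80 = $128,465.65.
In-quota duty = $287,240.80 × 10% = $28,724.08. Over-quota duty = $128,465.65 × 32.5% = $41,751.34.
Line duty = $28,724.08 + $41,751.34 = $70,475.42.
Line 2 (2781.77, Vinune, 910 kg, $48,930.70):
Base rate for 2781.77 is $2.28/kg.
2781.77 has an FTA preferential rate, but origin Vinune is not Belius; base rate stands.
Additional duty on 2781.77 from Vinune: +67.4% ad valorem. Applied ad valorem rate = 67.4%.
Duty = $48,930.70 × 67.4% + 910 × $2.28 = $35,054.09.
Total = $70,475.42 + $35,054.09 = $105,529.51.

$105,529.51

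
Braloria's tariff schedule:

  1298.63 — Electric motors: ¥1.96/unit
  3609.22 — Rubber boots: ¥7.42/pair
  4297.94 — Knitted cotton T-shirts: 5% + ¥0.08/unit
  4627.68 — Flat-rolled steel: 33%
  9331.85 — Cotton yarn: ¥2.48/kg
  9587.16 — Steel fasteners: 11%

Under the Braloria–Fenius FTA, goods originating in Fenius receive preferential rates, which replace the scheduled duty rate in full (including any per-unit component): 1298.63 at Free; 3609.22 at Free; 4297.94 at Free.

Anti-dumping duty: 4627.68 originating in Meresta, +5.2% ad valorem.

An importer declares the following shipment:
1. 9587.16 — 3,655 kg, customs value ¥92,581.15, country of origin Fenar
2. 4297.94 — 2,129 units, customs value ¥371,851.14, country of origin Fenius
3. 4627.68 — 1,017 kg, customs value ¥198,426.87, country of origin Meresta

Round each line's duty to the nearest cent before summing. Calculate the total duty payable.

Line 1 (9587.16, Fenar, 3,655 kg, ¥92,581.15):
Base rate for 9587.16 is 11%.
Duty = ¥92,581.15 × 11% = ¥10,183.93.
Line 2 (4297.94, Fenius, 2,129 units, ¥371,851.14):
Base rate for 4297.94 is 5% + ¥0.08/unit.
Origin Fenius qualifies under the Braloria–Fenius agreement and 4297.94 is covered: preferential rate Free applies instead.
Duty = ¥371,851.14 × 0% = ¥0.00.
Line 3 (4627.68, Meresta, 1,017 kg, ¥198,426.87):
Base rate for 4627.68 is 33%.
Additional duty on 4627.68 from Meresta: +5.2%. Applied ad valorem rate: 33% + 5.2% = 38.2%.
Duty = ¥198,426.87 × 38.2% = ¥75,799.06.
Total = ¥10,183.93 + ¥0.00 + ¥75,799.06 = ¥85,982.99.

¥85,982.99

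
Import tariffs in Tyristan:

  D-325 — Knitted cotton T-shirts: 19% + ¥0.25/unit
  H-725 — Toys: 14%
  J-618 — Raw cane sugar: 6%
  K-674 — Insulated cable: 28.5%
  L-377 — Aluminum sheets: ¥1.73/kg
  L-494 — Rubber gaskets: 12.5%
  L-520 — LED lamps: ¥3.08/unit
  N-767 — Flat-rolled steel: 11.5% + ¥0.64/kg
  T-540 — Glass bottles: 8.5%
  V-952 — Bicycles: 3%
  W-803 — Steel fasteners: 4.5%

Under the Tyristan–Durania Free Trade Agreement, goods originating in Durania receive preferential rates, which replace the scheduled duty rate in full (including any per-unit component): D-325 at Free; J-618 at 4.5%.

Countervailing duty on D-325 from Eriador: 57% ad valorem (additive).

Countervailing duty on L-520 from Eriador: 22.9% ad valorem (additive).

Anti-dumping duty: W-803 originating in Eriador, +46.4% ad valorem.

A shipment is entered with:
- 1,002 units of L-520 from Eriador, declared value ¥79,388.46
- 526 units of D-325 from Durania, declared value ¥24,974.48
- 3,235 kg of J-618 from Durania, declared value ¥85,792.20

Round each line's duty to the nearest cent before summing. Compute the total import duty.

¥25,126.77

Line 1 (L-520, Eriador, 1,002 units, ¥79,388.46):
Base rate for L-520 is ¥3.08/unit.
Additional duty on L-520 from Eriador: +22.9% ad valorem. Applied ad valorem rate = 22.9%.
Duty = ¥79,388.46 × 22.9% + 1,002 × ¥3.08 = ¥21,266.12.
Line 2 (D-325, Durania, 526 units, ¥24,974.48):
Base rate for D-325 is 19% + ¥0.25/unit.
Origin Durania qualifies under the Tyristan–Durania agreement and D-325 is covered: preferential rate Free applies instead.
The additional-duty order on D-325 targets Eriador, not Durania; it does not apply.
Duty = ¥24,974.48 × 0% = ¥0.00.
Line 3 (J-618, Durania, 3,235 kg, ¥85,792.20):
Base rate for J-618 is 6%.
Origin Durania qualifies under the Tyristan–Durania agreement and J-618 is covered: preferential rate 4.5% applies instead.
Duty = ¥85,792.20 × 4.5% = ¥3,860.65.
Total = ¥21,266.12 + ¥0.00 + ¥3,860.65 = ¥25,126.77.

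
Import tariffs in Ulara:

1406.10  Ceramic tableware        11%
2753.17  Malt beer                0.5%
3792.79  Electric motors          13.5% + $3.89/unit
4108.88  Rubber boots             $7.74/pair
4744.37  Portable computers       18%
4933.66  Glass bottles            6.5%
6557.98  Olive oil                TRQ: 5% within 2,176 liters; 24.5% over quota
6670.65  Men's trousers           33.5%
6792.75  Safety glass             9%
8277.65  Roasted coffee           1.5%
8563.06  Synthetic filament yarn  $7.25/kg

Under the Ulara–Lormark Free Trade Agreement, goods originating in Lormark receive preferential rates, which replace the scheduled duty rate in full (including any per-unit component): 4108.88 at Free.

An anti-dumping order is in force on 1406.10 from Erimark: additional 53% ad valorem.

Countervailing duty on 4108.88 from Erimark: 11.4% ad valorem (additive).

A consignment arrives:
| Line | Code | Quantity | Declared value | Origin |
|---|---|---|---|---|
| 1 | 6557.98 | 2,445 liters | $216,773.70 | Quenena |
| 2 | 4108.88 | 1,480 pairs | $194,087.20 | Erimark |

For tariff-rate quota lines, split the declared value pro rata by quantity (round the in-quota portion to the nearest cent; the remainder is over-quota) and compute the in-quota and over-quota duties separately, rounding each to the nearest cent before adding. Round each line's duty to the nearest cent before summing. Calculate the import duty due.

$49,070.49

Line 1 (6557.98, Quenena, 2,445 liters, $216,773.70):
Code 6557.98 is under a tariff-rate quota (threshold 2,176 liters). In-quota: 2,176 liters at 5%; over-quota: 269 liters at 24.5%.
Pro-rata value split: in-quota = $216,773.70 × 2,176/2,445 = $192,924.16; over-quota = $216,773.70 − $192,924.16 = $23,849.54.
In-quota duty = $192,924.16 × 5% = $9,646.21. Over-quota duty = $23,849.54 × 24.5% = $5,843.14.
Line duty = $9,646.21 + $5,843.14 = $15,489.35.
Line 2 (4108.88, Erimark, 1,480 pairs, $194,087.20):
Base rate for 4108.88 is $7.74/pair.
4108.88 has an FTA preferential rate, but origin Erimark is not Lormark; base rate stands.
Additional duty on 4108.88 from Erimark: +11.4% ad valorem. Applied ad valorem rate = 11.4%.
Duty = $194,087.20 × 11.4% + 1,480 × $7.74 = $33,581.14.
Total = $15,489.35 + $33,581.14 = $49,070.49.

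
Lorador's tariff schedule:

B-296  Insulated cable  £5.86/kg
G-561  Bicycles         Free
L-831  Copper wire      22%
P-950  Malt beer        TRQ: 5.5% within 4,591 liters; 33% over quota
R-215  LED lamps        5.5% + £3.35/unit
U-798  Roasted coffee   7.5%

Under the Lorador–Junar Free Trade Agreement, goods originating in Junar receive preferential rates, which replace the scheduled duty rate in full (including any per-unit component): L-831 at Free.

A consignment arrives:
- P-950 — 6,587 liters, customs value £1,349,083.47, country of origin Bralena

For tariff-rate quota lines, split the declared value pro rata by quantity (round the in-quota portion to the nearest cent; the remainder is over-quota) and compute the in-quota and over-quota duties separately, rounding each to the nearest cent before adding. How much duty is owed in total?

Line 1 (P-950, Bralena, 6,587 liters, £1,349,083.47):
Code P-950 is under a tariff-rate quota (threshold 4,591 liters). In-quota: 4,591 liters at 5.5%; over-quota: 1,996 liters at 33%.
Pro-rata value split: in-quota = £1,349,083.47 × 4,591/6,587 = £940,282.71; over-quota = £1,349,083.47 − £940,282.71 = £408,800.76.
In-quota duty = £940,282.71 × 5.5% = £51,715.55. Over-quota duty = £408,800.76 × 33% = £134,904.25.
Line duty = £51,715.55 + £134,904.25 = £186,619.80.

£186,619.80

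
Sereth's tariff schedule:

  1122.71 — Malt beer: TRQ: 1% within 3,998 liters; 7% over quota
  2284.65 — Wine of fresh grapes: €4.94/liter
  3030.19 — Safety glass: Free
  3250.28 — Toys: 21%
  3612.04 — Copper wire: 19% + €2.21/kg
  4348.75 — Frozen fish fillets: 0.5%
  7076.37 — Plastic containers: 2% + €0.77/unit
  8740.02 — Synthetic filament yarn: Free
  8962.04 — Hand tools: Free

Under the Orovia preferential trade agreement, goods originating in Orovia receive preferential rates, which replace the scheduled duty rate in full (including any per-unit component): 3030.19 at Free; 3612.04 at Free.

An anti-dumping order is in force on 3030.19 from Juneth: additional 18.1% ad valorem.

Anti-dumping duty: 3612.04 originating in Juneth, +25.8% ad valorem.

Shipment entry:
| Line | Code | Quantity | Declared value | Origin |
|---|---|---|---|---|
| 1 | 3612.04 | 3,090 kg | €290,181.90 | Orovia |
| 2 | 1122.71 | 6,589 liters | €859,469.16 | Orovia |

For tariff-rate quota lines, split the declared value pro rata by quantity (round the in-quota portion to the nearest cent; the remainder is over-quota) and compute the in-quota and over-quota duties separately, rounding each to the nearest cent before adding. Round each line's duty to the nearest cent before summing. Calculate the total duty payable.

Line 1 (3612.04, Orovia, 3,090 kg, €290,181.90):
Base rate for 3612.04 is 19% + €2.21/kg.
Origin Orovia qualifies under the Sereth–Orovia agreement and 3612.04 is covered: preferential rate Free applies instead.
The additional-duty order on 3612.04 targets Juneth, not Orovia; it does not apply.
Duty = €290,181.90 × 0% = €0.00.
Line 2 (1122.71, Orovia, 6,589 liters, €859,469.16):
Code 1122.71 is under a tariff-rate quota (threshold 3,998 liters). In-quota: 3,998 liters at 1%; over-quota: 2,591 liters at 7%.
Pro-rata value split: in-quota = €859,469.16 × 3,998/6,589 = €521,499.12; over-quota = €859,469.16 − €521,499.12 = €337,970.04.
In-quota duty = €521,499.12 × 1% = €5,214.99. Over-quota duty = €337,970.04 × 7% = €23,657.90.
Line duty = €5,214.99 + €23,657.90 = €28,872.89.
Total = €0.00 + €28,872.89 = €28,872.89.

€28,872.89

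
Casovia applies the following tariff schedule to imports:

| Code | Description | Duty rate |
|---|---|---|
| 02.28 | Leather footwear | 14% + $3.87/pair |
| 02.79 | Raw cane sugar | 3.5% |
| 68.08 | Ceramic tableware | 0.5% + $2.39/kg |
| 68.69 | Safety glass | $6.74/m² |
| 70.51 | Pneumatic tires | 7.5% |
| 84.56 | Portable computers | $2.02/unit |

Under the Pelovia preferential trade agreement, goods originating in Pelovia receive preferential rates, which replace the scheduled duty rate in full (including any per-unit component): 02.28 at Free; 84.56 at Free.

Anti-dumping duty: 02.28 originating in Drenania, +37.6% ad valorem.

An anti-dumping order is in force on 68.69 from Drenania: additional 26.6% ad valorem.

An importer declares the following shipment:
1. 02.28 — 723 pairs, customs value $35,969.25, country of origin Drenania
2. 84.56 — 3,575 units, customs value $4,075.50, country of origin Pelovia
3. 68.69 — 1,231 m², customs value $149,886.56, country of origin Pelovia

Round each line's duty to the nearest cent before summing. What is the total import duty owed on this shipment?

Line 1 (02.28, Drenania, 723 pairs, $35,969.25):
Base rate for 02.28 is 14% + $3.87/pair.
02.28 has an FTA preferential rate, but origin Drenania is not Pelovia; base rate stands.
Additional duty on 02.28 from Drenania: +37.6%. Applied ad valorem rate: 14% + 37.6% = 51.6%.
Duty = $35,969.25 × 51.6% + 723 × $3.87 = $21,358.14.
Line 2 (84.56, Pelovia, 3,575 units, $4,075.50):
Base rate for 84.56 is $2.02/unit.
Origin Pelovia qualifies under the Casovia–Pelovia agreement and 84.56 is covered: preferential rate Free applies instead.
Duty = $4,075.50 × 0% = $0.00.
Line 3 (68.69, Pelovia, 1,231 m², $149,886.56):
Base rate for 68.69 is $6.74/m².
Origin Pelovia is the FTA partner but 68.69 is not on the preference list; base rate stands.
The additional-duty order on 68.69 targets Drenania, not Pelovia; it does not apply.
Duty = 1,231 × $6.74 = $8,296.94.
Total = $21,358.14 + $0.00 + $8,296.94 = $29,655.08.

$29,655.08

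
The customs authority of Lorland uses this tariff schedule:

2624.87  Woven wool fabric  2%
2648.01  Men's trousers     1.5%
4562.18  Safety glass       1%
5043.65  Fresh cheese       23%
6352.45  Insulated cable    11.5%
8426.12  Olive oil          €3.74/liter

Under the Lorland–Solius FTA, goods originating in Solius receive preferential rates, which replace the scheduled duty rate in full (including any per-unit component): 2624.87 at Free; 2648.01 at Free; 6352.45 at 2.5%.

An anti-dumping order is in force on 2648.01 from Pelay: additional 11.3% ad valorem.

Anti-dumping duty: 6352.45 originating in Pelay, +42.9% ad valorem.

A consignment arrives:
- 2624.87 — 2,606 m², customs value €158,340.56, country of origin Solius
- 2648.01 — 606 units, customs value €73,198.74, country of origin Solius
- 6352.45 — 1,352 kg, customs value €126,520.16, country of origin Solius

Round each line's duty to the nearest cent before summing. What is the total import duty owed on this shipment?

€3,163.00

Line 1 (2624.87, Solius, 2,606 m², €158,340.56):
Base rate for 2624.87 is 2%.
Origin Solius qualifies under the Lorland–Solius agreement and 2624.87 is covered: preferential rate Free applies instead.
Duty = €158,340.56 × 0% = €0.00.
Line 2 (2648.01, Solius, 606 units, €73,198.74):
Base rate for 2648.01 is 1.5%.
Origin Solius qualifies under the Lorland–Solius agreement and 2648.01 is covered: preferential rate Free applies instead.
The additional-duty order on 2648.01 targets Pelay, not Solius; it does not apply.
Duty = €73,198.74 × 0% = €0.00.
Line 3 (6352.45, Solius, 1,352 kg, €126,520.16):
Base rate for 6352.45 is 11.5%.
Origin Solius qualifies under the Lorland–Solius agreement and 6352.45 is covered: preferential rate 2.5% applies instead.
The additional-duty order on 6352.45 targets Pelay, not Solius; it does not apply.
Duty = €126,520.16 × 2.5% = €3,163.00.
Total = €0.00 + €0.00 + €3,163.00 = €3,163.00.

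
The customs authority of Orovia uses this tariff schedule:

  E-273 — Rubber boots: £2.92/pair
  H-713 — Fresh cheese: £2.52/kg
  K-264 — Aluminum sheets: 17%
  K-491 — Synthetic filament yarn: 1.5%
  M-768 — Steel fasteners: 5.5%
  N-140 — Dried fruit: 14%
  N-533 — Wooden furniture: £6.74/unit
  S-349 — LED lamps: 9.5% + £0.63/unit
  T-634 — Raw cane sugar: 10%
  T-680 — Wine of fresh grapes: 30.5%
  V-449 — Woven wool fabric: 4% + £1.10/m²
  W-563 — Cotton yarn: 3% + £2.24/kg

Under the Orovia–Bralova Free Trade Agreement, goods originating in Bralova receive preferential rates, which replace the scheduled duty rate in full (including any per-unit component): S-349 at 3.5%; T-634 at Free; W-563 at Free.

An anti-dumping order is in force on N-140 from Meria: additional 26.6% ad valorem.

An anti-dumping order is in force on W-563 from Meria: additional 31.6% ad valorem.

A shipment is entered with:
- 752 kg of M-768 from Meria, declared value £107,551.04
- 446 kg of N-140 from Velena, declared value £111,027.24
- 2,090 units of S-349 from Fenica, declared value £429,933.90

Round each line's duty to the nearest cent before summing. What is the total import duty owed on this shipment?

Line 1 (M-768, Meria, 752 kg, £107,551.04):
Base rate for M-768 is 5.5%.
Duty = £107,551.04 × 5.5% = £5,915.31.
Line 2 (N-140, Velena, 446 kg, £111,027.24):
Base rate for N-140 is 14%.
The additional-duty order on N-140 targets Meria, not Velena; it does not apply.
Duty = £111,027.24 × 14% = £15,543.81.
Line 3 (S-349, Fenica, 2,090 units, £429,933.90):
Base rate for S-349 is 9.5% + £0.63/unit.
S-349 has an FTA preferential rate, but origin Fenica is not Bralova; base rate stands.
Duty = £429,933.90 × 9.5% + 2,090 × £0.63 = £42,160.42.
Total = £5,915.31 + £15,543.81 + £42,160.42 = £63,619.54.

£63,619.54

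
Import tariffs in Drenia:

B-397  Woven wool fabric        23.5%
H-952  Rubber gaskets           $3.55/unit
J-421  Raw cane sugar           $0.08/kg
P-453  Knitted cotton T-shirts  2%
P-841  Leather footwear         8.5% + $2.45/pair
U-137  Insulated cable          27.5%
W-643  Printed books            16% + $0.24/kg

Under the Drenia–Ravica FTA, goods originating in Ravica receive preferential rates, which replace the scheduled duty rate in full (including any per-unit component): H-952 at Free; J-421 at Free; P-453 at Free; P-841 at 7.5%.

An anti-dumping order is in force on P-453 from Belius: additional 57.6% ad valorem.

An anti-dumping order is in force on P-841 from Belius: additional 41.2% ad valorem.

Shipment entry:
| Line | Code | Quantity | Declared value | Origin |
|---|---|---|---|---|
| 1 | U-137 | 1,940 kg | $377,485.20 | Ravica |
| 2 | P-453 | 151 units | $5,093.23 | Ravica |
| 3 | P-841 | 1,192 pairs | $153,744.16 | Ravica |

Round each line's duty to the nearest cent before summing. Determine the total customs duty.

Line 1 (U-137, Ravica, 1,940 kg, $377,485.20):
Base rate for U-137 is 27.5%.
Origin Ravica is the FTA partner but U-137 is not on the preference list; base rate stands.
Duty = $377,485.20 × 27.5% = $103,808.43.
Line 2 (P-453, Ravica, 151 units, $5,093.23):
Base rate for P-453 is 2%.
Origin Ravica qualifies under the Drenia–Ravica agreement and P-453 is covered: preferential rate Free applies instead.
The additional-duty order on P-453 targets Belius, not Ravica; it does not apply.
Duty = $5,093.23 × 0% = $0.00.
Line 3 (P-841, Ravica, 1,192 pairs, $153,744.16):
Base rate for P-841 is 8.5% + $2.45/pair.
Origin Ravica qualifies under the Drenia–Ravica agreement and P-841 is covered: preferential rate 7.5% applies instead.
The additional-duty order on P-841 targets Belius, not Ravica; it does not apply.
Duty = $153,744.16 × 7.5% = $11,530.81.
Total = $103,808.43 + $0.00 + $11,530.81 = $115,339.24.

$115,339.24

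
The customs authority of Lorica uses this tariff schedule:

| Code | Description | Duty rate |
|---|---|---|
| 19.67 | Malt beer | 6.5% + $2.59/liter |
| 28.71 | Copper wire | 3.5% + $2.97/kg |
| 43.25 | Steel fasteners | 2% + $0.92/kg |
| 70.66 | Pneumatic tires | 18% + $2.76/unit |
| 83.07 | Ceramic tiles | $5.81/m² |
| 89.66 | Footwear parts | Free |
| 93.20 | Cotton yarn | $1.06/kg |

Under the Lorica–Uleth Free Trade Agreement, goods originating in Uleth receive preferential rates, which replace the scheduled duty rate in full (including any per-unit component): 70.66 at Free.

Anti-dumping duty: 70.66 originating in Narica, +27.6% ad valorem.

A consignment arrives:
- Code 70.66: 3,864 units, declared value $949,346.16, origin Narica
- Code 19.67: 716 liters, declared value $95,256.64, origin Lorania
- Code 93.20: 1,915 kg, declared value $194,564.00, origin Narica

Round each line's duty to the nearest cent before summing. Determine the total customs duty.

$453,642.51

Line 1 (70.66, Narica, 3,864 units, $949,346.16):
Base rate for 70.66 is 18% + $2.76/unit.
70.66 has an FTA preferential rate, but origin Narica is not Uleth; base rate stands.
Additional duty on 70.66 from Narica: +27.6%. Applied ad valorem rate: 18% + 27.6% = 45.6%.
Duty = $949,346.16 × 45.6% + 3,864 × $2.76 = $443,566.49.
Line 2 (19.67, Lorania, 716 liters, $95,256.64):
Base rate for 19.67 is 6.5% + $2.59/liter.
Duty = $95,256.64 × 6.5% + 716 × $2.59 = $8,046.12.
Line 3 (93.20, Narica, 1,915 kg, $194,564.00):
Base rate for 93.20 is $1.06/kg.
Duty = 1,915 × $1.06 = $2,029.90.
Total = $443,566.49 + $8,046.12 + $2,029.90 = $453,642.51.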